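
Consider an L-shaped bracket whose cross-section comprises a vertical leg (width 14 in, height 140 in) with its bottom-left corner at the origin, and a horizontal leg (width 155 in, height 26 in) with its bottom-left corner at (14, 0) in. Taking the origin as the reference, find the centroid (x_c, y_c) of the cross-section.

x_c = 63.85 in, y_c = 31.65 in

vertical leg: A = 14 × 140 = 1960.00, centroid at (7.00, 70.00).
horizontal leg: A = 155 × 26 = 4030.00, centroid at (91.50, 13.00).
ΣA = 5990.00 in², ΣAx_c = 382465.00 in³, ΣAy_c = 189590.00 in³.
x_c = 382465.00/5990.00 = 63.85 in; y_c = 189590.00/5990.00 = 31.65 in.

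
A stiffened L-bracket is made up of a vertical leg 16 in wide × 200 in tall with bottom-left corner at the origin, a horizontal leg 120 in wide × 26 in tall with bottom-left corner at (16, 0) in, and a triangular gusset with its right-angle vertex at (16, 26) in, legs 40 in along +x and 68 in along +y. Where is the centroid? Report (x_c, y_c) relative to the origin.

x_c = 39.40 in, y_c = 55.57 in

vertical leg: A = 16 × 200 = 3200.00, centroid at (8.00, 100.00).
horizontal leg: A = 120 × 26 = 3120.00, centroid at (76.00, 13.00).
gusset: A = ½·40·68 = 1360.00, centroid at (29.33, 48.67).
ΣA = 7680.00 in², ΣAx_c = 302613.33 in³, ΣAy_c = 426746.67 in³.
x_c = 302613.33/7680.00 = 39.40 in; y_c = 426746.67/7680.00 = 55.57 in.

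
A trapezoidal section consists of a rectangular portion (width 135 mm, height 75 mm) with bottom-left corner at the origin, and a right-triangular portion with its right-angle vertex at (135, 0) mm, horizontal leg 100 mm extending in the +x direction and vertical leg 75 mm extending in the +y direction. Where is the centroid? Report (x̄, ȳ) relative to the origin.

rectangular portion: A = 135 × 75 = 10125.00, centroid at (67.50, 37.50).
triangular portion: A = ½·100·75 = 3750.00, centroid at (168.33, 25.00).
ΣA = 13875.00 mm²
ΣAx̄ = (10125.00)(67.50) + (3750.00)(168.33) = 1314687.50 mm³
ΣAȳ = (10125.00)(37.50) + (3750.00)(25.00) = 473437.50 mm³
x̄ = 1314687.50 / 13875.00 = 94.75 mm
ȳ = 473437.50 / 13875.00 = 34.12 mm

x̄ = 94.75 mm, ȳ = 34.12 mm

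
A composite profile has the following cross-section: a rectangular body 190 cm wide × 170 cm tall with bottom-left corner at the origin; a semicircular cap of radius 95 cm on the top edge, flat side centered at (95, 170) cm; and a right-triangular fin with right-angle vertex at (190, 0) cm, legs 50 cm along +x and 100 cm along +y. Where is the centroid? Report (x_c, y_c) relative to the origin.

rectangular body: A = 190 × 170 = 32300.00, centroid at (95.00, 85.00).
semicircular top: A = ½π·95² = 14176.44, centroid at (95.00, 210.32).
triangular fin: A = ½·50·100 = 2500.00, centroid at (206.67, 33.33).
ΣA = 48976.44 cm²
ΣAx_c = (32300.00)(95.00) + (14176.44)(95.00) + (2500.00)(206.67) = 4931928.17 cm³
ΣAy_c = (32300.00)(85.00) + (14176.44)(210.32) + (2500.00)(33.33) = 5810410.93 cm³
x_c = 4931928.17 / 48976.44 = 100.70 cm
y_c = 5810410.93 / 48976.44 = 118.64 cm

x_c = 100.70 cm, y_c = 118.64 cm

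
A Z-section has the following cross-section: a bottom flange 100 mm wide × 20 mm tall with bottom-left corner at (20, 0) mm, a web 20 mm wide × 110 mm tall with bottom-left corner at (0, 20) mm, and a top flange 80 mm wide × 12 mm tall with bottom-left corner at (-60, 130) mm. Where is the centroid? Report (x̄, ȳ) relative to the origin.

x̄ = 27.67 mm, ȳ = 61.16 mm

bottom flange: A = 100 × 20 = 2000.00, centroid at (70.00, 10.00).
web: A = 20 × 110 = 2200.00, centroid at (10.00, 75.00).
top flange: A = 80 × 12 = 960.00, centroid at (-20.00, 136.00).
ΣA = 5160.00 mm²
ΣAx̄ = (2000.00)(70.00) + (2200.00)(10.00) + (960.00)(-20.00) = 142800.00 mm³
ΣAȳ = (2000.00)(10.00) + (2200.00)(75.00) + (960.00)(136.00) = 315560.00 mm³
x̄ = 142800.00 / 5160.00 = 27.67 mm
ȳ = 315560.00 / 5160.00 = 61.16 mm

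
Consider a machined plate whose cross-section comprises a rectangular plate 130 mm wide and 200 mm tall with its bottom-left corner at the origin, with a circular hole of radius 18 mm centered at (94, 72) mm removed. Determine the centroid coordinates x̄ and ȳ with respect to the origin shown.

plate: A = 130 × 200 = 26000.00, centroid at (65.00, 100.00).
hole: A = −π·18² = -1017.88, centroid at (94.00, 72.00).
ΣA = 24982.12 mm², ΣAx̄ = 1594319.65 mm³, ΣAȳ = 2526712.93 mm³.
x̄ = 1594319.65/24982.12 = 63.82 mm; ȳ = 2526712.93/24982.12 = 101.14 mm.

x̄ = 63.82 mm, ȳ = 101.14 mm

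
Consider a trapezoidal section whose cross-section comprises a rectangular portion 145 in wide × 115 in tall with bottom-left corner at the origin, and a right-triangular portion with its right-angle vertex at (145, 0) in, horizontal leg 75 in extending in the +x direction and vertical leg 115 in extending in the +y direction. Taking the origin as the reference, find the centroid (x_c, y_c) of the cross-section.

rectangular portion: A = 145 × 115 = 16675.00, centroid at (72.50, 57.50).
triangular portion: A = ½·75·115 = 4312.50, centroid at (170.00, 38.33).
ΣA = 20987.50 in²
ΣAx_c = (16675.00)(72.50) + (4312.50)(170.00) = 1942062.50 in³
ΣAy_c = (16675.00)(57.50) + (4312.50)(38.33) = 1124125.00 in³
x_c = 1942062.50 / 20987.50 = 92.53 in
y_c = 1124125.00 / 20987.50 = 53.56 in

x_c = 92.53 in, y_c = 53.56 in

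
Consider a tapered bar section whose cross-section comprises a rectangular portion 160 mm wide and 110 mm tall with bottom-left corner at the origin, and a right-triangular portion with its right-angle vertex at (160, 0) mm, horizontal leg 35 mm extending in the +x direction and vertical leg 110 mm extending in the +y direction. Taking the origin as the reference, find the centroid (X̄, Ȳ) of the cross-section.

rectangular portion: A = 160 × 110 = 17600.00, centroid at (80.00, 55.00).
triangular portion: A = ½·35·110 = 1925.00, centroid at (171.67, 36.67).
ΣA = 19525.00 mm²
ΣAX̄ = (17600.00)(80.00) + (1925.00)(171.67) = 1738458.33 mm³
ΣAȲ = (17600.00)(55.00) + (1925.00)(36.67) = 1038583.33 mm³
X̄ = 1738458.33 / 19525.00 = 89.04 mm
Ȳ = 1038583.33 / 19525.00 = 53.19 mm

X̄ = 89.04 mm, Ȳ = 53.19 mm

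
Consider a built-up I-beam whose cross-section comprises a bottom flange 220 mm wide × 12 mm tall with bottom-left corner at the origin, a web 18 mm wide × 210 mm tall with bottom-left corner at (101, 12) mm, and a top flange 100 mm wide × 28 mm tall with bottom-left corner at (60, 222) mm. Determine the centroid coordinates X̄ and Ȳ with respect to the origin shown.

Part | A | x̄ᵢ | ȳᵢ | A·x̄ᵢ | A·ȳᵢ
bottom flange | 2640.00 | 110.00 | 6.00 | 290400.00 | 15840.00
web | 3780.00 | 110.00 | 117.00 | 415800.00 | 442260.00
top flange | 2800.00 | 110.00 | 236.00 | 308000.00 | 660800.00
Σ | 9220.00 |  |  | 1014200.00 | 1118900.00
X̄ = 1014200.00 / 9220.00 = 110.00 mm
Ȳ = 1118900.00 / 9220.00 = 121.36 mm

X̄ = 110.00 mm, Ȳ = 121.36 mm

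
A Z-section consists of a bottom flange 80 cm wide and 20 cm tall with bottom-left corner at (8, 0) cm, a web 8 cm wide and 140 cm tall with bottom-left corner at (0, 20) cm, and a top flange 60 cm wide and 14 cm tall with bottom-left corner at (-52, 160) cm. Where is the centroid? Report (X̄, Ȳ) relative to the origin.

X̄ = 17.64 cm, Ȳ = 72.21 cm

bottom flange: A = 80 × 20 = 1600.00, centroid at (48.00, 10.00).
web: A = 8 × 140 = 1120.00, centroid at (4.00, 90.00).
top flange: A = 60 × 14 = 840.00, centroid at (-22.00, 167.00).
ΣA = 3560.00 cm², ΣAX̄ = 62800.00 cm³, ΣAȲ = 257080.00 cm³.
X̄ = 62800.00/3560.00 = 17.64 cm; Ȳ = 257080.00/3560.00 = 72.21 cm.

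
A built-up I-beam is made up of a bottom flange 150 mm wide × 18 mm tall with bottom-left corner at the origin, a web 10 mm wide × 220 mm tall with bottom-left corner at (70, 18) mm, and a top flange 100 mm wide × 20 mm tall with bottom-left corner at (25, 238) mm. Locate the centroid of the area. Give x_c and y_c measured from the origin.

x_c = 75.00 mm, y_c = 116.22 mm

bottom flange: A = 150 × 18 = 2700.00, centroid at (75.00, 9.00).
web: A = 10 × 220 = 2200.00, centroid at (75.00, 128.00).
top flange: A = 100 × 20 = 2000.00, centroid at (75.00, 248.00).
ΣA = 6900.00 mm², ΣAx_c = 517500.00 mm³, ΣAy_c = 801900.00 mm³.
x_c = 517500.00/6900.00 = 75.00 mm; y_c = 801900.00/6900.00 = 116.22 mm.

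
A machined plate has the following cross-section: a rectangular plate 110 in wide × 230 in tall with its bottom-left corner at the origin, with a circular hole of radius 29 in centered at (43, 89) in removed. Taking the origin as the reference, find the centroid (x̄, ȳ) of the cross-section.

x̄ = 56.40 in, ȳ = 118.03 in

plate: A = 110 × 230 = 25300.00, centroid at (55.00, 115.00).
hole: A = −π·29² = -2642.08, centroid at (43.00, 89.00).
ΣA = 22657.92 in²
ΣAx̄ = (25300.00)(55.00) + (-2642.08)(43.00) = 1277890.58 in³
ΣAȳ = (25300.00)(115.00) + (-2642.08)(89.00) = 2674354.93 in³
x̄ = 1277890.58 / 22657.92 = 56.40 in
ȳ = 2674354.93 / 22657.92 = 118.03 in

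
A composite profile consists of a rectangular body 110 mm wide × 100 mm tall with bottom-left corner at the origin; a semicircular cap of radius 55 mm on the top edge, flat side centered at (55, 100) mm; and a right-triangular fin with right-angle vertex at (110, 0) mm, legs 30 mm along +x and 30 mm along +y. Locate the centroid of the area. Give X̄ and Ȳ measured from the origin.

Part | A | x̄ᵢ | ȳᵢ | A·x̄ᵢ | A·ȳᵢ
rectangular body | 11000.00 | 55.00 | 50.00 | 605000.00 | 550000.00
semicircular top | 4751.66 | 55.00 | 123.34 | 261341.24 | 586082.56
triangular fin | 450.00 | 120.00 | 10.00 | 54000.00 | 4500.00
Σ | 16201.66 |  |  | 920341.24 | 1140582.56
X̄ = 920341.24 / 16201.66 = 56.81 mm
Ȳ = 1140582.56 / 16201.66 = 70.40 mm

X̄ = 56.81 mm, Ȳ = 70.40 mm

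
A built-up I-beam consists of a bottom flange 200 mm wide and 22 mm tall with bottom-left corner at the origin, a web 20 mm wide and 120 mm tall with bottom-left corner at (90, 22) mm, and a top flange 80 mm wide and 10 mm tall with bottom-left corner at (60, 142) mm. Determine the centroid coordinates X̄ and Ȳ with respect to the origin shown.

Part | A | x̄ᵢ | ȳᵢ | A·x̄ᵢ | A·ȳᵢ
bottom flange | 4400.00 | 100.00 | 11.00 | 440000.00 | 48400.00
web | 2400.00 | 100.00 | 82.00 | 240000.00 | 196800.00
top flange | 800.00 | 100.00 | 147.00 | 80000.00 | 117600.00
Σ | 7600.00 |  |  | 760000.00 | 362800.00
X̄ = 760000.00 / 7600.00 = 100.00 mm
Ȳ = 362800.00 / 7600.00 = 47.74 mm

X̄ = 100.00 mm, Ȳ = 47.74 mm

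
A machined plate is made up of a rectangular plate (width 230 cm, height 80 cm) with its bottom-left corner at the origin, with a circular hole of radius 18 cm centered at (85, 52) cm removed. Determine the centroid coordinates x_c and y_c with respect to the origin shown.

plate: A = 230 × 80 = 18400.00, centroid at (115.00, 40.00).
hole: A = −π·18² = -1017.88, centroid at (85.00, 52.00).
ΣA = 17382.12 cm²
ΣAx_c = (18400.00)(115.00) + (-1017.88)(85.00) = 2029480.54 cm³
ΣAy_c = (18400.00)(40.00) + (-1017.88)(52.00) = 683070.45 cm³
x_c = 2029480.54 / 17382.12 = 116.76 cm
y_c = 683070.45 / 17382.12 = 39.30 cm

x_c = 116.76 cm, y_c = 39.30 cm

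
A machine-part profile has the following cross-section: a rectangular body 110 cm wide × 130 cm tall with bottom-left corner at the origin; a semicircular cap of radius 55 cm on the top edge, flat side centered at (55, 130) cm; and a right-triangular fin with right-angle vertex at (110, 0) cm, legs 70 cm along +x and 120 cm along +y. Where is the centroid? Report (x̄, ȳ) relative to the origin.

x̄ = 69.15 cm, ȳ = 78.54 cm

rectangular body: A = 110 × 130 = 14300.00, centroid at (55.00, 65.00).
semicircular top: A = ½π·55² = 4751.66, centroid at (55.00, 153.34).
triangular fin: A = ½·70·120 = 4200.00, centroid at (133.33, 40.00).
ΣA = 23251.66 cm², ΣAx̄ = 1607841.24 cm³, ΣAȳ = 1826132.32 cm³.
x̄ = 1607841.24/23251.66 = 69.15 cm; ȳ = 1826132.32/23251.66 = 78.54 cm.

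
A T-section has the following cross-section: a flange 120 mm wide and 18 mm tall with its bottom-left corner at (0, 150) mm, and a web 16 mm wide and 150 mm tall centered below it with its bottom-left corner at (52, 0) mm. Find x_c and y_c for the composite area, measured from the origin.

x_c = 60.00 mm, y_c = 114.79 mm

web: A = 16 × 150 = 2400.00, centroid at (60.00, 75.00).
flange: A = 120 × 18 = 2160.00, centroid at (60.00, 159.00).
ΣA = 4560.00 mm², ΣAx_c = 273600.00 mm³, ΣAy_c = 523440.00 mm³.
x_c = 273600.00/4560.00 = 60.00 mm; y_c = 523440.00/4560.00 = 114.79 mm.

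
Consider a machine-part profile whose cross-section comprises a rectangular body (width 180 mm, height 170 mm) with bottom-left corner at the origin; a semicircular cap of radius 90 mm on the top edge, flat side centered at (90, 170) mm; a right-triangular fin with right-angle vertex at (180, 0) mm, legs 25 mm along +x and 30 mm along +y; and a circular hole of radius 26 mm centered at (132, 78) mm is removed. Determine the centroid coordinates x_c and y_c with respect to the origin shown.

Part | A | x̄ᵢ | ȳᵢ | A·x̄ᵢ | A·ȳᵢ
rectangular body | 30600.00 | 90.00 | 85.00 | 2754000.00 | 2601000.00
semicircular top | 12723.45 | 90.00 | 208.20 | 1145110.52 | 2648986.54
triangular fin | 375.00 | 188.33 | 10.00 | 70625.00 | 3750.00
hole | -2123.72 | 132.00 | 78.00 | -280330.60 | -165649.90
Σ | 41574.73 |  |  | 3689404.93 | 5088086.64
x_c = 3689404.93 / 41574.73 = 88.74 mm
y_c = 5088086.64 / 41574.73 = 122.38 mm

x_c = 88.74 mm, y_c = 122.38 mm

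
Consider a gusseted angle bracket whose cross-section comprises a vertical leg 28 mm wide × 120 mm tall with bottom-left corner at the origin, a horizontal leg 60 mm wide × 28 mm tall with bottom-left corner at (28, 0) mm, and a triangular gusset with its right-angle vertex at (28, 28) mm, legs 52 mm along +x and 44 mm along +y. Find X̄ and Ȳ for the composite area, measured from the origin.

Part | A | x̄ᵢ | ȳᵢ | A·x̄ᵢ | A·ȳᵢ
vertical leg | 3360.00 | 14.00 | 60.00 | 47040.00 | 201600.00
horizontal leg | 1680.00 | 58.00 | 14.00 | 97440.00 | 23520.00
gusset | 1144.00 | 45.33 | 42.67 | 51861.33 | 48810.67
Σ | 6184.00 |  |  | 196341.33 | 273930.67
X̄ = 196341.33 / 6184.00 = 31.75 mm
Ȳ = 273930.67 / 6184.00 = 44.30 mm

X̄ = 31.75 mm, Ȳ = 44.30 mm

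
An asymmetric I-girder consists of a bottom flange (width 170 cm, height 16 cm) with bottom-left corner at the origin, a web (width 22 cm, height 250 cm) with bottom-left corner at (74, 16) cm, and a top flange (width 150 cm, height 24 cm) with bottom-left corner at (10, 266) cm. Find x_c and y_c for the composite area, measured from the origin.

bottom flange: A = 170 × 16 = 2720.00, centroid at (85.00, 8.00).
web: A = 22 × 250 = 5500.00, centroid at (85.00, 141.00).
top flange: A = 150 × 24 = 3600.00, centroid at (85.00, 278.00).
ΣA = 11820.00 cm²
ΣAx_c = (2720.00)(85.00) + (5500.00)(85.00) + (3600.00)(85.00) = 1004700.00 cm³
ΣAy_c = (2720.00)(8.00) + (5500.00)(141.00) + (3600.00)(278.00) = 1798060.00 cm³
x_c = 1004700.00 / 11820.00 = 85.00 cm
y_c = 1798060.00 / 11820.00 = 152.12 cm

x_c = 85.00 cm, y_c = 152.12 cm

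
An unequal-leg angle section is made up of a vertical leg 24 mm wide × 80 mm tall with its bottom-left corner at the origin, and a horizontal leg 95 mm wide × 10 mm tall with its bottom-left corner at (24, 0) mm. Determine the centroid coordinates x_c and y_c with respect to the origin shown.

vertical leg: A = 24 × 80 = 1920.00, centroid at (12.00, 40.00).
horizontal leg: A = 95 × 10 = 950.00, centroid at (71.50, 5.00).
ΣA = 2870.00 mm²
ΣAx_c = (1920.00)(12.00) + (950.00)(71.50) = 90965.00 mm³
ΣAy_c = (1920.00)(40.00) + (950.00)(5.00) = 81550.00 mm³
x_c = 90965.00 / 2870.00 = 31.70 mm
y_c = 81550.00 / 2870.00 = 28.41 mm

x_c = 31.70 mm, y_c = 28.41 mm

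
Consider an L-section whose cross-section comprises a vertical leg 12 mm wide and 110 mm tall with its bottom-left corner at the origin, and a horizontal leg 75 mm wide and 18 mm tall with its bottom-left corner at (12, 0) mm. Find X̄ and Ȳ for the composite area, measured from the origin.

X̄ = 27.99 mm, Ȳ = 31.74 mm

vertical leg: A = 12 × 110 = 1320.00, centroid at (6.00, 55.00).
horizontal leg: A = 75 × 18 = 1350.00, centroid at (49.50, 9.00).
ΣA = 2670.00 mm², ΣAX̄ = 74745.00 mm³, ΣAȲ = 84750.00 mm³.
X̄ = 74745.00/2670.00 = 27.99 mm; Ȳ = 84750.00/2670.00 = 31.74 mm.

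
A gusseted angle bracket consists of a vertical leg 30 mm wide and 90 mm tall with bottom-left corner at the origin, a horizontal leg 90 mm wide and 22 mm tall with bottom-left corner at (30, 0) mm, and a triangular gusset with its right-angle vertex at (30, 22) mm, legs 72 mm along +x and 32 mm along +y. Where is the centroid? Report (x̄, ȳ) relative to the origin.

x̄ = 43.07 mm, ȳ = 31.02 mm

vertical leg: A = 30 × 90 = 2700.00, centroid at (15.00, 45.00).
horizontal leg: A = 90 × 22 = 1980.00, centroid at (75.00, 11.00).
gusset: A = ½·72·32 = 1152.00, centroid at (54.00, 32.67).
ΣA = 5832.00 mm²
ΣAx̄ = (2700.00)(15.00) + (1980.00)(75.00) + (1152.00)(54.00) = 251208.00 mm³
ΣAȳ = (2700.00)(45.00) + (1980.00)(11.00) + (1152.00)(32.67) = 180912.00 mm³
x̄ = 251208.00 / 5832.00 = 43.07 mm
ȳ = 180912.00 / 5832.00 = 31.02 mm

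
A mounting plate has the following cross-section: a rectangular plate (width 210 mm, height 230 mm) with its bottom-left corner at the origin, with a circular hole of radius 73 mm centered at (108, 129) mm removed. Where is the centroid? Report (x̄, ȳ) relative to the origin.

Part | A | x̄ᵢ | ȳᵢ | A·x̄ᵢ | A·ȳᵢ
plate | 48300.00 | 105.00 | 115.00 | 5071500.00 | 5554500.00
hole | -16741.55 | 108.00 | 129.00 | -1808087.10 | -2159659.60
Σ | 31558.45 |  |  | 3263412.90 | 3394840.40
x̄ = 3263412.90 / 31558.45 = 103.41 mm
ȳ = 3394840.40 / 31558.45 = 107.57 mm

x̄ = 103.41 mm, ȳ = 107.57 mm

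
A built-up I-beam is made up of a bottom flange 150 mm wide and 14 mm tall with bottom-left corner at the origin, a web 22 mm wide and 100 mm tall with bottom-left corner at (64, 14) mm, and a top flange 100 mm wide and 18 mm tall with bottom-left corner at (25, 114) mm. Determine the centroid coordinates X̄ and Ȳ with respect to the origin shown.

X̄ = 75.00 mm, Ȳ = 61.79 mm

bottom flange: A = 150 × 14 = 2100.00, centroid at (75.00, 7.00).
web: A = 22 × 100 = 2200.00, centroid at (75.00, 64.00).
top flange: A = 100 × 18 = 1800.00, centroid at (75.00, 123.00).
ΣA = 6100.00 mm²
ΣAX̄ = (2100.00)(75.00) + (2200.00)(75.00) + (1800.00)(75.00) = 457500.00 mm³
ΣAȲ = (2100.00)(7.00) + (2200.00)(64.00) + (1800.00)(123.00) = 376900.00 mm³
X̄ = 457500.00 / 6100.00 = 75.00 mm
Ȳ = 376900.00 / 6100.00 = 61.79 mm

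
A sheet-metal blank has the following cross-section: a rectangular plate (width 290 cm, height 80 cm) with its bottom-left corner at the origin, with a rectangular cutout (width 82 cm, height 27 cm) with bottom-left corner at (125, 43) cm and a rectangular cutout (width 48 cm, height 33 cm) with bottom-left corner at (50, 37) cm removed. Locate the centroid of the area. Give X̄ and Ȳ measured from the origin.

plate: A = 290 × 80 = 23200.00, centroid at (145.00, 40.00).
hole 1: A = −(82 × 27) = -2214.00, centroid at (166.00, 56.50).
hole 2: A = −(48 × 33) = -1584.00, centroid at (74.00, 53.50).
ΣA = 19402.00 cm²
ΣAX̄ = (23200.00)(145.00) + (-2214.00)(166.00) + (-1584.00)(74.00) = 2879260.00 cm³
ΣAȲ = (23200.00)(40.00) + (-2214.00)(56.50) + (-1584.00)(53.50) = 718165.00 cm³
X̄ = 2879260.00 / 19402.00 = 148.40 cm
Ȳ = 718165.00 / 19402.00 = 37.01 cm

X̄ = 148.40 cm, Ȳ = 37.01 cm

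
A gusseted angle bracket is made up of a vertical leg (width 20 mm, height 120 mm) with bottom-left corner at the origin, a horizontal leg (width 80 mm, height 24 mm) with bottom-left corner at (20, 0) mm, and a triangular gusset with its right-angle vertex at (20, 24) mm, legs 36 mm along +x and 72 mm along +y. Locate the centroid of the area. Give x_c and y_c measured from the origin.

x_c = 32.17 mm, y_c = 40.82 mm

vertical leg: A = 20 × 120 = 2400.00, centroid at (10.00, 60.00).
horizontal leg: A = 80 × 24 = 1920.00, centroid at (60.00, 12.00).
gusset: A = ½·36·72 = 1296.00, centroid at (32.00, 48.00).
ΣA = 5616.00 mm²
ΣAx_c = (2400.00)(10.00) + (1920.00)(60.00) + (1296.00)(32.00) = 180672.00 mm³
ΣAy_c = (2400.00)(60.00) + (1920.00)(12.00) + (1296.00)(48.00) = 229248.00 mm³
x_c = 180672.00 / 5616.00 = 32.17 mm
y_c = 229248.00 / 5616.00 = 40.82 mm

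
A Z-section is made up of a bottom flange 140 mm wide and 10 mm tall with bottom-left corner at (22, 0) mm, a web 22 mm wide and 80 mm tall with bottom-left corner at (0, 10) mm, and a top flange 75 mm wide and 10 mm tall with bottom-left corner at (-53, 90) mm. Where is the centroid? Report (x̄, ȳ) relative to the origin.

bottom flange: A = 140 × 10 = 1400.00, centroid at (92.00, 5.00).
web: A = 22 × 80 = 1760.00, centroid at (11.00, 50.00).
top flange: A = 75 × 10 = 750.00, centroid at (-15.50, 95.00).
ΣA = 3910.00 mm², ΣAx̄ = 136535.00 mm³, ΣAȳ = 166250.00 mm³.
x̄ = 136535.00/3910.00 = 34.92 mm; ȳ = 166250.00/3910.00 = 42.52 mm.

x̄ = 34.92 mm, ȳ = 42.52 mm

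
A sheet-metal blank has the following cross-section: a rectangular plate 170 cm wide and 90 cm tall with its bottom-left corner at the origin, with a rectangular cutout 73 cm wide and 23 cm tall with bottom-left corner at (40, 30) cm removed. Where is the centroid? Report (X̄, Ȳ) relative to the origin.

X̄ = 86.05 cm, Ȳ = 45.43 cm

plate: A = 170 × 90 = 15300.00, centroid at (85.00, 45.00).
hole: A = −(73 × 23) = -1679.00, centroid at (76.50, 41.50).
ΣA = 13621.00 cm²
ΣAX̄ = (15300.00)(85.00) + (-1679.00)(76.50) = 1172056.50 cm³
ΣAȲ = (15300.00)(45.00) + (-1679.00)(41.50) = 618821.50 cm³
X̄ = 1172056.50 / 13621.00 = 86.05 cm
Ȳ = 618821.50 / 13621.00 = 45.43 cm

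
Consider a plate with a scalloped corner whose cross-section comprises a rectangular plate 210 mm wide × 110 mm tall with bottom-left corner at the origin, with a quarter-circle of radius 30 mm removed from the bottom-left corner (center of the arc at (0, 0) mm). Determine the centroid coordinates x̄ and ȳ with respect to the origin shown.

Part | A | x̄ᵢ | ȳᵢ | A·x̄ᵢ | A·ȳᵢ
plate | 23100.00 | 105.00 | 55.00 | 2425500.00 | 1270500.00
removed quarter-circle | -706.86 | 12.73 | 12.73 | -9000.00 | -9000.00
Σ | 22393.14 |  |  | 2416500.00 | 1261500.00
x̄ = 2416500.00 / 22393.14 = 107.91 mm
ȳ = 1261500.00 / 22393.14 = 56.33 mm

x̄ = 107.91 mm, ȳ = 56.33 mm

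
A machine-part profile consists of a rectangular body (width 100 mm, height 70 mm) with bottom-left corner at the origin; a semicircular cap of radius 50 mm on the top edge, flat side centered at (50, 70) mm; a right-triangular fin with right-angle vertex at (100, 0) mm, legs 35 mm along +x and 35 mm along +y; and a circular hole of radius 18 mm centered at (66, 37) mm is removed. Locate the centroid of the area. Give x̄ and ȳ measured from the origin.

x̄ = 52.04 mm, ȳ = 54.43 mm

Part | A | x̄ᵢ | ȳᵢ | A·x̄ᵢ | A·ȳᵢ
rectangular body | 7000.00 | 50.00 | 35.00 | 350000.00 | 245000.00
semicircular top | 3926.99 | 50.00 | 91.22 | 196349.54 | 358222.69
triangular fin | 612.50 | 111.67 | 11.67 | 68395.83 | 7145.83
hole | -1017.88 | 66.00 | 37.00 | -67179.82 | -37661.41
Σ | 10521.61 |  |  | 547565.56 | 572707.11
x̄ = 547565.56 / 10521.61 = 52.04 mm
ȳ = 572707.11 / 10521.61 = 54.43 mm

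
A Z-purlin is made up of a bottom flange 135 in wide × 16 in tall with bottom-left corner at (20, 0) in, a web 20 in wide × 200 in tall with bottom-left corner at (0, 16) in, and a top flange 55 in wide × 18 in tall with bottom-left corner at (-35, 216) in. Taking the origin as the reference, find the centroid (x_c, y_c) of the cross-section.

x_c = 30.99 in, y_c = 98.47 in

bottom flange: A = 135 × 16 = 2160.00, centroid at (87.50, 8.00).
web: A = 20 × 200 = 4000.00, centroid at (10.00, 116.00).
top flange: A = 55 × 18 = 990.00, centroid at (-7.50, 225.00).
ΣA = 7150.00 in²
ΣAx_c = (2160.00)(87.50) + (4000.00)(10.00) + (990.00)(-7.50) = 221575.00 in³
ΣAy_c = (2160.00)(8.00) + (4000.00)(116.00) + (990.00)(225.00) = 704030.00 in³
x_c = 221575.00 / 7150.00 = 30.99 in
y_c = 704030.00 / 7150.00 = 98.47 in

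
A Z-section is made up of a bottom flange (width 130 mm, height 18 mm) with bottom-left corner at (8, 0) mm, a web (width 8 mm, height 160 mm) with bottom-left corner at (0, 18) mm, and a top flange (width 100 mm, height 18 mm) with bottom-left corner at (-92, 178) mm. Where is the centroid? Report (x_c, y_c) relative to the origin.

bottom flange: A = 130 × 18 = 2340.00, centroid at (73.00, 9.00).
web: A = 8 × 160 = 1280.00, centroid at (4.00, 98.00).
top flange: A = 100 × 18 = 1800.00, centroid at (-42.00, 187.00).
ΣA = 5420.00 mm², ΣAx_c = 100340.00 mm³, ΣAy_c = 483100.00 mm³.
x_c = 100340.00/5420.00 = 18.51 mm; y_c = 483100.00/5420.00 = 89.13 mm.

x_c = 18.51 mm, y_c = 89.13 mm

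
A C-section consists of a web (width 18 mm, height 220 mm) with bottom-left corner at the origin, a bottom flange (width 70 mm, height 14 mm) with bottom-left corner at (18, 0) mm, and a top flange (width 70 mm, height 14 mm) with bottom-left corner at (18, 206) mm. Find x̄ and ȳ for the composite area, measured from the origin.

x̄ = 23.57 mm, ȳ = 110.00 mm

Part | A | x̄ᵢ | ȳᵢ | A·x̄ᵢ | A·ȳᵢ
web | 3960.00 | 9.00 | 110.00 | 35640.00 | 435600.00
bottom flange | 980.00 | 53.00 | 7.00 | 51940.00 | 6860.00
top flange | 980.00 | 53.00 | 213.00 | 51940.00 | 208740.00
Σ | 5920.00 |  |  | 139520.00 | 651200.00
x̄ = 139520.00 / 5920.00 = 23.57 mm
ȳ = 651200.00 / 5920.00 = 110.00 mm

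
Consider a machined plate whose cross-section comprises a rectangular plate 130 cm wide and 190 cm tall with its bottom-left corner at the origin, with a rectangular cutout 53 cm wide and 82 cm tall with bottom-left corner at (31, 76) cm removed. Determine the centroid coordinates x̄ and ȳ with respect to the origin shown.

Part | A | x̄ᵢ | ȳᵢ | A·x̄ᵢ | A·ȳᵢ
plate | 24700.00 | 65.00 | 95.00 | 1605500.00 | 2346500.00
hole | -4346.00 | 57.50 | 117.00 | -249895.00 | -508482.00
Σ | 20354.00 |  |  | 1355605.00 | 1838018.00
x̄ = 1355605.00 / 20354.00 = 66.60 cm
ȳ = 1838018.00 / 20354.00 = 90.30 cm

x̄ = 66.60 cm, ȳ = 90.30 cm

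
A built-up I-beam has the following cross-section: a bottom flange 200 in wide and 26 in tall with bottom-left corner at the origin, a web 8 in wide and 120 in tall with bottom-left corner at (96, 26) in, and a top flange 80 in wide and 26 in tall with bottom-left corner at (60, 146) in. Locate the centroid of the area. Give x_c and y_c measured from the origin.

Part | A | x̄ᵢ | ȳᵢ | A·x̄ᵢ | A·ȳᵢ
bottom flange | 5200.00 | 100.00 | 13.00 | 520000.00 | 67600.00
web | 960.00 | 100.00 | 86.00 | 96000.00 | 82560.00
top flange | 2080.00 | 100.00 | 159.00 | 208000.00 | 330720.00
Σ | 8240.00 |  |  | 824000.00 | 480880.00
x_c = 824000.00 / 8240.00 = 100.00 in
y_c = 480880.00 / 8240.00 = 58.36 in

x_c = 100.00 in, y_c = 58.36 in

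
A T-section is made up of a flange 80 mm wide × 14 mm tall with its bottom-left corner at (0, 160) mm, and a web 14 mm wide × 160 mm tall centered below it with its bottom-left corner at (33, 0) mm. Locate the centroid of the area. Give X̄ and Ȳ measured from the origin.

X̄ = 40.00 mm, Ȳ = 109.00 mm

web: A = 14 × 160 = 2240.00, centroid at (40.00, 80.00).
flange: A = 80 × 14 = 1120.00, centroid at (40.00, 167.00).
ΣA = 3360.00 mm²
ΣAX̄ = (2240.00)(40.00) + (1120.00)(40.00) = 134400.00 mm³
ΣAȲ = (2240.00)(80.00) + (1120.00)(167.00) = 366240.00 mm³
X̄ = 134400.00 / 3360.00 = 40.00 mm
Ȳ = 366240.00 / 3360.00 = 109.00 mm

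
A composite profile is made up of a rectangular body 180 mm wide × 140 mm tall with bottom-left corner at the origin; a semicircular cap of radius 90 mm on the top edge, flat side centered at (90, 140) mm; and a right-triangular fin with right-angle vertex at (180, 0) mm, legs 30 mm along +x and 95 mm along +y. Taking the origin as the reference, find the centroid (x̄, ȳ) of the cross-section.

x̄ = 93.62 mm, ȳ = 103.60 mm

rectangular body: A = 180 × 140 = 25200.00, centroid at (90.00, 70.00).
semicircular top: A = ½π·90² = 12723.45, centroid at (90.00, 178.20).
triangular fin: A = ½·30·95 = 1425.00, centroid at (190.00, 31.67).
ΣA = 39348.45 mm², ΣAx̄ = 3683860.52 mm³, ΣAȳ = 4076408.03 mm³.
x̄ = 3683860.52/39348.45 = 93.62 mm; ȳ = 4076408.03/39348.45 = 103.60 mm.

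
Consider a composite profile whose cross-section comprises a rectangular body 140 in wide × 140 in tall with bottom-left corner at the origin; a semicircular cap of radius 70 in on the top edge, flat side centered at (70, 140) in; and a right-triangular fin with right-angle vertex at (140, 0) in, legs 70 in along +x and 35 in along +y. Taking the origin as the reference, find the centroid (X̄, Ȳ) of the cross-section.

Part | A | x̄ᵢ | ȳᵢ | A·x̄ᵢ | A·ȳᵢ
rectangular body | 19600.00 | 70.00 | 70.00 | 1372000.00 | 1372000.00
semicircular top | 7696.90 | 70.00 | 169.71 | 538783.14 | 1306232.95
triangular fin | 1225.00 | 163.33 | 11.67 | 200083.33 | 14291.67
Σ | 28521.90 |  |  | 2110866.47 | 2692524.61
X̄ = 2110866.47 / 28521.90 = 74.01 in
Ȳ = 2692524.61 / 28521.90 = 94.40 in

X̄ = 74.01 in, Ȳ = 94.40 in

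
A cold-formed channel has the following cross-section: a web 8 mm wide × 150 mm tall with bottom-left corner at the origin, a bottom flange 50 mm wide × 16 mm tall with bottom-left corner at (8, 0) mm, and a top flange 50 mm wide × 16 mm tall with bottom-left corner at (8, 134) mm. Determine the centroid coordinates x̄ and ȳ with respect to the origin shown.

Part | A | x̄ᵢ | ȳᵢ | A·x̄ᵢ | A·ȳᵢ
web | 1200.00 | 4.00 | 75.00 | 4800.00 | 90000.00
bottom flange | 800.00 | 33.00 | 8.00 | 26400.00 | 6400.00
top flange | 800.00 | 33.00 | 142.00 | 26400.00 | 113600.00
Σ | 2800.00 |  |  | 57600.00 | 210000.00
x̄ = 57600.00 / 2800.00 = 20.57 mm
ȳ = 210000.00 / 2800.00 = 75.00 mm

x̄ = 20.57 mm, ȳ = 75.00 mm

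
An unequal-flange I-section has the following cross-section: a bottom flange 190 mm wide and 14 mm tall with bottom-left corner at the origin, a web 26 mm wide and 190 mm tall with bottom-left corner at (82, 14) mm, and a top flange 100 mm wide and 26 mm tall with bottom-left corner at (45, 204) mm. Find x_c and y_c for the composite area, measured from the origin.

x_c = 95.00 mm, y_c = 109.93 mm

bottom flange: A = 190 × 14 = 2660.00, centroid at (95.00, 7.00).
web: A = 26 × 190 = 4940.00, centroid at (95.00, 109.00).
top flange: A = 100 × 26 = 2600.00, centroid at (95.00, 217.00).
ΣA = 10200.00 mm²
ΣAx_c = (2660.00)(95.00) + (4940.00)(95.00) + (2600.00)(95.00) = 969000.00 mm³
ΣAy_c = (2660.00)(7.00) + (4940.00)(109.00) + (2600.00)(217.00) = 1121280.00 mm³
x_c = 969000.00 / 10200.00 = 95.00 mm
y_c = 1121280.00 / 10200.00 = 109.93 mm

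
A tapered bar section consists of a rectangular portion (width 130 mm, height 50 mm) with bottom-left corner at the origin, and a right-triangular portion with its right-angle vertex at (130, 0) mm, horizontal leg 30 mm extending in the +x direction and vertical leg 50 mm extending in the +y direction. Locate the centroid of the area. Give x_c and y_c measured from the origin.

rectangular portion: A = 130 × 50 = 6500.00, centroid at (65.00, 25.00).
triangular portion: A = ½·30·50 = 750.00, centroid at (140.00, 16.67).
ΣA = 7250.00 mm², ΣAx_c = 527500.00 mm³, ΣAy_c = 175000.00 mm³.
x_c = 527500.00/7250.00 = 72.76 mm; y_c = 175000.00/7250.00 = 24.14 mm.

x_c = 72.76 mm, y_c = 24.14 mm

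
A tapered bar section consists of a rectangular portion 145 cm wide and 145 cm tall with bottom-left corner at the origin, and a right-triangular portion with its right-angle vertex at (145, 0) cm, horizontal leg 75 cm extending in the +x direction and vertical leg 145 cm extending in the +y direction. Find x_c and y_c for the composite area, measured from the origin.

x_c = 92.53 cm, y_c = 67.53 cm

Part | A | x̄ᵢ | ȳᵢ | A·x̄ᵢ | A·ȳᵢ
rectangular portion | 21025.00 | 72.50 | 72.50 | 1524312.50 | 1524312.50
triangular portion | 5437.50 | 170.00 | 48.33 | 924375.00 | 262812.50
Σ | 26462.50 |  |  | 2448687.50 | 1787125.00
x_c = 2448687.50 / 26462.50 = 92.53 cm
y_c = 1787125.00 / 26462.50 = 67.53 cm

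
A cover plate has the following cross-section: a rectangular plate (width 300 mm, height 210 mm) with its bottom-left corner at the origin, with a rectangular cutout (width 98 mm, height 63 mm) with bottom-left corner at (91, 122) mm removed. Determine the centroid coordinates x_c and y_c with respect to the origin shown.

plate: A = 300 × 210 = 63000.00, centroid at (150.00, 105.00).
hole: A = −(98 × 63) = -6174.00, centroid at (140.00, 153.50).
ΣA = 56826.00 mm²
ΣAx_c = (63000.00)(150.00) + (-6174.00)(140.00) = 8585640.00 mm³
ΣAy_c = (63000.00)(105.00) + (-6174.00)(153.50) = 5667291.00 mm³
x_c = 8585640.00 / 56826.00 = 151.09 mm
y_c = 5667291.00 / 56826.00 = 99.73 mm

x_c = 151.09 mm, y_c = 99.73 mm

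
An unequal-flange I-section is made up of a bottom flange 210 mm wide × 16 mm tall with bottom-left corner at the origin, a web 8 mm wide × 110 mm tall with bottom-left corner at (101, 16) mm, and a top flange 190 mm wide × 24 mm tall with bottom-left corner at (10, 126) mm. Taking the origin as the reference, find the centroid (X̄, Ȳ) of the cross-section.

Part | A | x̄ᵢ | ȳᵢ | A·x̄ᵢ | A·ȳᵢ
bottom flange | 3360.00 | 105.00 | 8.00 | 352800.00 | 26880.00
web | 880.00 | 105.00 | 71.00 | 92400.00 | 62480.00
top flange | 4560.00 | 105.00 | 138.00 | 478800.00 | 629280.00
Σ | 8800.00 |  |  | 924000.00 | 718640.00
X̄ = 924000.00 / 8800.00 = 105.00 mm
Ȳ = 718640.00 / 8800.00 = 81.66 mm

X̄ = 105.00 mm, Ȳ = 81.66 mm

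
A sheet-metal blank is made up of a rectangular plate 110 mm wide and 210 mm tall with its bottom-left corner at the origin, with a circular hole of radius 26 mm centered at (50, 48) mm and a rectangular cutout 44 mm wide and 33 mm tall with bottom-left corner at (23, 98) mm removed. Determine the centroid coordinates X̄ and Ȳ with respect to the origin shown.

Part | A | x̄ᵢ | ȳᵢ | A·x̄ᵢ | A·ȳᵢ
plate | 23100.00 | 55.00 | 105.00 | 1270500.00 | 2425500.00
hole 1 | -2123.72 | 50.00 | 48.00 | -106185.83 | -101938.40
hole 2 | -1452.00 | 45.00 | 114.50 | -65340.00 | -166254.00
Σ | 19524.28 |  |  | 1098974.17 | 2157307.60
X̄ = 1098974.17 / 19524.28 = 56.29 mm
Ȳ = 2157307.60 / 19524.28 = 110.49 mm

X̄ = 56.29 mm, Ȳ = 110.49 mm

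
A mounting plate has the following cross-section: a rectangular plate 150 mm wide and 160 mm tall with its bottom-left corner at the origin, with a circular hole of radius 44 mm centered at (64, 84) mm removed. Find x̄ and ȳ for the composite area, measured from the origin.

plate: A = 150 × 160 = 24000.00, centroid at (75.00, 80.00).
hole: A = −π·44² = -6082.12, centroid at (64.00, 84.00).
ΣA = 17917.88 mm², ΣAx̄ = 1410744.10 mm³, ΣAȳ = 1409101.64 mm³.
x̄ = 1410744.10/17917.88 = 78.73 mm; ȳ = 1409101.64/17917.88 = 78.64 mm.

x̄ = 78.73 mm, ȳ = 78.64 mm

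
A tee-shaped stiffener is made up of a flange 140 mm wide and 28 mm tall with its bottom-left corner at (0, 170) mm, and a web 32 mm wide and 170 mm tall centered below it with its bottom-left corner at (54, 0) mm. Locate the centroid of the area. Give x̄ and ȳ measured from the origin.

web: A = 32 × 170 = 5440.00, centroid at (70.00, 85.00).
flange: A = 140 × 28 = 3920.00, centroid at (70.00, 184.00).
ΣA = 9360.00 mm²
ΣAx̄ = (5440.00)(70.00) + (3920.00)(70.00) = 655200.00 mm³
ΣAȳ = (5440.00)(85.00) + (3920.00)(184.00) = 1183680.00 mm³
x̄ = 655200.00 / 9360.00 = 70.00 mm
ȳ = 1183680.00 / 9360.00 = 126.46 mm

x̄ = 70.00 mm, ȳ = 126.46 mm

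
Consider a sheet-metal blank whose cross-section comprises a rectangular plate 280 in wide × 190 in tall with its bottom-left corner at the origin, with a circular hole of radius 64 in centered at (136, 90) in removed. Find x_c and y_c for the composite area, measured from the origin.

x_c = 141.28 in, y_c = 96.60 in

plate: A = 280 × 190 = 53200.00, centroid at (140.00, 95.00).
hole: A = −π·64² = -12867.96, centroid at (136.00, 90.00).
ΣA = 40332.04 in², ΣAx_c = 5697956.96 in³, ΣAy_c = 3895883.28 in³.
x_c = 5697956.96/40332.04 = 141.28 in; y_c = 3895883.28/40332.04 = 96.60 in.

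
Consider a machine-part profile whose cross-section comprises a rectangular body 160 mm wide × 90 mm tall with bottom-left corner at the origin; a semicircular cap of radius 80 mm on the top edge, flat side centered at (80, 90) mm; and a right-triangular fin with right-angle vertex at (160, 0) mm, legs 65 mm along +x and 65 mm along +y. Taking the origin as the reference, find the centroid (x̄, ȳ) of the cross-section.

x̄ = 88.08 mm, ȳ = 73.02 mm

rectangular body: A = 160 × 90 = 14400.00, centroid at (80.00, 45.00).
semicircular top: A = ½π·80² = 10053.10, centroid at (80.00, 123.95).
triangular fin: A = ½·65·65 = 2112.50, centroid at (181.67, 21.67).
ΣA = 26565.60 mm², ΣAx̄ = 2340018.55 mm³, ΣAȳ = 1939882.85 mm³.
x̄ = 2340018.55/26565.60 = 88.08 mm; ȳ = 1939882.85/26565.60 = 73.02 mm.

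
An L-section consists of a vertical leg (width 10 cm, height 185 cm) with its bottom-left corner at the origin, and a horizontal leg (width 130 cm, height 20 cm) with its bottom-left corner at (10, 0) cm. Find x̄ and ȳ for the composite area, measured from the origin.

x̄ = 45.90 cm, ȳ = 44.30 cm

Part | A | x̄ᵢ | ȳᵢ | A·x̄ᵢ | A·ȳᵢ
vertical leg | 1850.00 | 5.00 | 92.50 | 9250.00 | 171125.00
horizontal leg | 2600.00 | 75.00 | 10.00 | 195000.00 | 26000.00
Σ | 4450.00 |  |  | 204250.00 | 197125.00
x̄ = 204250.00 / 4450.00 = 45.90 cm
ȳ = 197125.00 / 4450.00 = 44.30 cm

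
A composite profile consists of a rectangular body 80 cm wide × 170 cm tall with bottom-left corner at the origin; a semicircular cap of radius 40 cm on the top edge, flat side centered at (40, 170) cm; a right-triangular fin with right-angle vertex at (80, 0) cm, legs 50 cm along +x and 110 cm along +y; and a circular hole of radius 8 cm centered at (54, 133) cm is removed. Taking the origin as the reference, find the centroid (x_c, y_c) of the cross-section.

x_c = 48.20 cm, y_c = 91.09 cm

rectangular body: A = 80 × 170 = 13600.00, centroid at (40.00, 85.00).
semicircular top: A = ½π·40² = 2513.27, centroid at (40.00, 186.98).
triangular fin: A = ½·50·110 = 2750.00, centroid at (96.67, 36.67).
hole: A = −π·8² = -201.06, centroid at (54.00, 133.00).
ΣA = 18662.21 cm², ΣAx_c = 899506.95 cm³, ΣAy_c = 1700015.36 cm³.
x_c = 899506.95/18662.21 = 48.20 cm; y_c = 1700015.36/18662.21 = 91.09 cm.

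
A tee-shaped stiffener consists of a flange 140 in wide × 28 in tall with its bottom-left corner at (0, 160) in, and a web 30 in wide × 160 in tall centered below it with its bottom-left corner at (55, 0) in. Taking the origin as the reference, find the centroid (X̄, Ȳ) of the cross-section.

web: A = 30 × 160 = 4800.00, centroid at (70.00, 80.00).
flange: A = 140 × 28 = 3920.00, centroid at (70.00, 174.00).
ΣA = 8720.00 in², ΣAX̄ = 610400.00 in³, ΣAȲ = 1066080.00 in³.
X̄ = 610400.00/8720.00 = 70.00 in; Ȳ = 1066080.00/8720.00 = 122.26 in.

X̄ = 70.00 in, Ȳ = 122.26 in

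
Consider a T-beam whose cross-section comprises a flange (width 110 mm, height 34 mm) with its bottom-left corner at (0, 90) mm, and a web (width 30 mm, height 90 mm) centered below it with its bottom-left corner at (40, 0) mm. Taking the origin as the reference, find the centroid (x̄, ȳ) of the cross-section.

x̄ = 55.00 mm, ȳ = 81.01 mm

web: A = 30 × 90 = 2700.00, centroid at (55.00, 45.00).
flange: A = 110 × 34 = 3740.00, centroid at (55.00, 107.00).
ΣA = 6440.00 mm²
ΣAx̄ = (2700.00)(55.00) + (3740.00)(55.00) = 354200.00 mm³
ΣAȳ = (2700.00)(45.00) + (3740.00)(107.00) = 521680.00 mm³
x̄ = 354200.00 / 6440.00 = 55.00 mm
ȳ = 521680.00 / 6440.00 = 81.01 mm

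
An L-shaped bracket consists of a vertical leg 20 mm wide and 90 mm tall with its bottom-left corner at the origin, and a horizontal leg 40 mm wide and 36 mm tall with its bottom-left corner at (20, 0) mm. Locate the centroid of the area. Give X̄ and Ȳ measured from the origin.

X̄ = 23.33 mm, Ȳ = 33.00 mm

Part | A | x̄ᵢ | ȳᵢ | A·x̄ᵢ | A·ȳᵢ
vertical leg | 1800.00 | 10.00 | 45.00 | 18000.00 | 81000.00
horizontal leg | 1440.00 | 40.00 | 18.00 | 57600.00 | 25920.00
Σ | 3240.00 |  |  | 75600.00 | 106920.00
X̄ = 75600.00 / 3240.00 = 23.33 mm
Ȳ = 106920.00 / 3240.00 = 33.00 mm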